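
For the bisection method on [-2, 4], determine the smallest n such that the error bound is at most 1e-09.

We need (b-a)/2^n ≤ 1e-09
(4 - (-2))/2^n ≤ 1e-09
6/2^n ≤ 1e-09
2^n ≥ 6000000000
n ≥ log₂(6000000000) = 32.48
n ≥ 33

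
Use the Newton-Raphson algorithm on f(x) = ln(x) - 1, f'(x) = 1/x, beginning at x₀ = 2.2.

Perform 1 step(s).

f(x) = ln(x) - 1
f'(x) = 1/x
x₀ = 2.2

Newton-Raphson formula: x_{n+1} = x_n - f(x_n)/f'(x_n)

Iteration 1:
  f(2.200000) = -0.211543
  f'(2.200000) = 0.454545
  x_1 = 2.200000 - (-0.211543)/0.454545 = 2.665394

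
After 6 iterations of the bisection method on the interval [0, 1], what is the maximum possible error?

Bisection error bound: |error| ≤ (b-a)/2^n
|error| ≤ (1 - 0)/2^6 = 1/2^6
|error| ≤ 0.0156250000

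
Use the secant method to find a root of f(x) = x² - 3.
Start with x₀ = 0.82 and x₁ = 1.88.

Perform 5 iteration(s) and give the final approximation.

f(x) = x² - 3
x₀ = 0.82, x₁ = 1.88

Secant formula: x_{n+1} = x_n - f(x_n)(x_n - x_{n-1})/(f(x_n) - f(x_{n-1}))

Iteration 1:
  f(0.820000) = -2.327600
  f(1.880000) = 0.534400
  x_2 = 1.880000 - 0.534400×(1.880000 - 0.820000)/(0.534400 - (-2.327600))
       = 1.682074
Iteration 2:
  f(1.880000) = 0.534400
  f(1.682074) = -0.170627
  x_3 = 1.682074 - (-0.170627)×(1.682074 - 1.880000)/(-0.170627 - 0.534400)
       = 1.729975
Iteration 3:
  f(1.682074) = -0.170627
  f(1.729975) = -0.007186
  x_4 = 1.729975 - (-0.007186)×(1.729975 - 1.682074)/(-0.007186 - (-0.170627))
       = 1.732081
Iteration 4:
  f(1.729975) = -0.007186
  f(1.732081) = 0.000105
  x_5 = 1.732081 - 0.000105×(1.732081 - 1.729975)/(0.000105 - (-0.007186))
       = 1.732051
Iteration 5:
  f(1.732081) = 0.000105
  f(1.732051) = 0.000000
  x_6 = 1.732051 - 0.000000×(1.732051 - 1.732081)/(0.000000 - 0.000105)
       = 1.732051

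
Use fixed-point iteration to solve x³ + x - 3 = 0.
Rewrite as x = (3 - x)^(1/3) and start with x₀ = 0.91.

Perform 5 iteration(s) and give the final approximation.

Equation: x³ + x - 3 = 0
Fixed-point form: x = (3 - x)^(1/3)
x₀ = 0.91

x_1 = g(0.910000) = 1.278543
x_2 = g(1.278543) = 1.198483
x_3 = g(1.198483) = 1.216782
x_4 = g(1.216782) = 1.212648
x_5 = g(1.212648) = 1.213584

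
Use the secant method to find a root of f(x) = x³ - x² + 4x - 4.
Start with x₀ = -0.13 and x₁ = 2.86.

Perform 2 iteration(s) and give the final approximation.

f(x) = x³ - x² + 4x - 4
x₀ = -0.13, x₁ = 2.86

Secant formula: x_{n+1} = x_n - f(x_n)(x_n - x_{n-1})/(f(x_n) - f(x_{n-1}))

Iteration 1:
  f(-0.130000) = -4.539097
  f(2.860000) = 22.654056
  x_2 = 2.860000 - 22.654056×(2.860000 - (-0.130000))/(22.654056 - (-4.539097))
       = 0.369093
Iteration 2:
  f(2.860000) = 22.654056
  f(0.369093) = -2.609578
  x_3 = 0.369093 - (-2.609578)×(0.369093 - 2.860000)/(-2.609578 - 22.654056)
       = 0.626388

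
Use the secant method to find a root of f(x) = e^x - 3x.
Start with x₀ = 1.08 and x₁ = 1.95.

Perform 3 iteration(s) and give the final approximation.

f(x) = e^x - 3x
x₀ = 1.08, x₁ = 1.95

Secant formula: x_{n+1} = x_n - f(x_n)(x_n - x_{n-1})/(f(x_n) - f(x_{n-1}))

Iteration 1:
  f(1.080000) = -0.295320
  f(1.950000) = 1.178688
  x_2 = 1.950000 - 1.178688×(1.950000 - 1.080000)/(1.178688 - (-0.295320))
       = 1.254306
Iteration 2:
  f(1.950000) = 1.178688
  f(1.254306) = -0.257513
  x_3 = 1.254306 - (-0.257513)×(1.254306 - 1.950000)/(-0.257513 - 1.178688)
       = 1.379045
Iteration 3:
  f(1.254306) = -0.257513
  f(1.379045) = -0.166027
  x_4 = 1.379045 - (-0.166027)×(1.379045 - 1.254306)/(-0.166027 - (-0.257513))
       = 1.605420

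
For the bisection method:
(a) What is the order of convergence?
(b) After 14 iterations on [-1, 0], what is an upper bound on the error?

(a) Bisection has linear (order 1) convergence; the error is halved each step.

(b) Error bound = (b-a)/2^n = (0 - (-1))/2^{14}
    = 1/2^{14}

(a) 1 (linear); (b) error ≤ 6.10e-05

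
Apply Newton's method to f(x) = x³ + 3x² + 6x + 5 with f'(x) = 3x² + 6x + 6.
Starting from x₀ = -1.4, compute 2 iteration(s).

f(x) = x³ + 3x² + 6x + 5
f'(x) = 3x² + 6x + 6
x₀ = -1.4

Newton-Raphson formula: x_{n+1} = x_n - f(x_n)/f'(x_n)

Iteration 1:
  f(-1.400000) = -0.264000
  f'(-1.400000) = 3.480000
  x_1 = -1.400000 - (-0.264000)/3.480000 = -1.324138
Iteration 2:
  f(-1.324138) = -0.006469
  f'(-1.324138) = 3.315196
  x_2 = -1.324138 - (-0.006469)/3.315196 = -1.322186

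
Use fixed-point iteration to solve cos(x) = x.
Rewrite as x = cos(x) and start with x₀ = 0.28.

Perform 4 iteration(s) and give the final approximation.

Equation: cos(x) = x
Fixed-point form: x = cos(x)
x₀ = 0.28

x_1 = g(0.280000) = 0.961055
x_2 = g(0.961055) = 0.572655
x_3 = g(0.572655) = 0.840465
x_4 = g(0.840465) = 0.667116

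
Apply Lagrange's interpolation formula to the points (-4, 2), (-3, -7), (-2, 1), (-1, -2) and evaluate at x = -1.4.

Lagrange interpolation formula:
P(x) = Σ yᵢ × Lᵢ(x)
where Lᵢ(x) = Π_{j≠i} (x - xⱼ)/(xᵢ - xⱼ)

L_0(-1.4) = (-1.4 - (-3))/(-4 - (-3)) × (-1.4 - (-2))/(-4 - (-2)) × (-1.4 - (-1))/(-4 - (-1)) = 0.064000
L_1(-1.4) = (-1.4 - (-4))/(-3 - (-4)) × (-1.4 - (-2))/(-3 - (-2)) × (-1.4 - (-1))/(-3 - (-1)) = -0.312000
L_2(-1.4) = (-1.4 - (-4))/(-2 - (-4)) × (-1.4 - (-3))/(-2 - (-3)) × (-1.4 - (-1))/(-2 - (-1)) = 0.832000
L_3(-1.4) = (-1.4 - (-4))/(-1 - (-4)) × (-1.4 - (-3))/(-1 - (-3)) × (-1.4 - (-2))/(-1 - (-2)) = 0.416000

P(-1.4) = 2×L_0(-1.4) + (-7)×L_1(-1.4) + 1×L_2(-1.4) + (-2)×L_3(-1.4)
P(-1.4) = 2.312000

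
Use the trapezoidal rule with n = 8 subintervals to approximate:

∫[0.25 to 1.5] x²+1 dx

f(x) = x²+1
a = 0.25, b = 1.5, n = 8
h = (b - a)/n = 0.156250

Trapezoidal rule: (h/2)[f(x₀) + 2f(x₁) + 2f(x₂) + ... + f(xₙ)]

x_0 = 0.2500, f(x_0) = 1.062500, coefficient = 1
x_1 = 0.4062, f(x_1) = 1.165039, coefficient = 2
x_2 = 0.5625, f(x_2) = 1.316406, coefficient = 2
x_3 = 0.7188, f(x_3) = 1.516602, coefficient = 2
x_4 = 0.8750, f(x_4) = 1.765625, coefficient = 2
x_5 = 1.0312, f(x_5) = 2.063477, coefficient = 2
x_6 = 1.1875, f(x_6) = 2.410156, coefficient = 2
x_7 = 1.3438, f(x_7) = 2.805664, coefficient = 2
x_8 = 1.5000, f(x_8) = 3.250000, coefficient = 1

I ≈ (0.156250/2) × 30.398438 = 2.374878
Exact value: 2.369792
Error: 0.005086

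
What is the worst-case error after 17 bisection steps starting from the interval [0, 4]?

Bisection error bound: |error| ≤ (b-a)/2^n
|error| ≤ (4 - 0)/2^17 = 4/2^17
|error| ≤ 0.0000305176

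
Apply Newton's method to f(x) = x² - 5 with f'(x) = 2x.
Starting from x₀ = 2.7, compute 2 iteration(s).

f(x) = x² - 5
f'(x) = 2x
x₀ = 2.7

Newton-Raphson formula: x_{n+1} = x_n - f(x_n)/f'(x_n)

Iteration 1:
  f(2.700000) = 2.290000
  f'(2.700000) = 5.400000
  x_1 = 2.700000 - 2.290000/5.400000 = 2.275926
Iteration 2:
  f(2.275926) = 0.179839
  f'(2.275926) = 4.551852
  x_2 = 2.275926 - 0.179839/4.551852 = 2.236417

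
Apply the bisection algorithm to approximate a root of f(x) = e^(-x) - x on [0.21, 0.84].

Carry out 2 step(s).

f(x) = e^(-x) - x
Initial interval: [0.21, 0.84]

Iteration 1:
  c_1 = (0.210000 + 0.840000)/2 = 0.525000
  f(c_1) = f(0.525000) = 0.066555
  f(a) × f(c) ≥ 0, new interval: [0.525000, 0.840000]
Iteration 2:
  c_2 = (0.525000 + 0.840000)/2 = 0.682500
  f(c_2) = f(0.682500) = -0.177148
  f(a) × f(c) < 0, new interval: [0.525000, 0.682500]

After 2 iteration(s), the approximation is c_2 = 0.682500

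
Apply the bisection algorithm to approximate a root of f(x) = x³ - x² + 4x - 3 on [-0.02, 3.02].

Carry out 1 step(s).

f(x) = x³ - x² + 4x - 3
Initial interval: [-0.02, 3.02]

Iteration 1:
  c_1 = (-0.020000 + 3.020000)/2 = 1.500000
  f(c_1) = f(1.500000) = 4.125000
  f(a) × f(c) < 0, new interval: [-0.020000, 1.500000]

After 1 iteration(s), the approximation is c_1 = 1.500000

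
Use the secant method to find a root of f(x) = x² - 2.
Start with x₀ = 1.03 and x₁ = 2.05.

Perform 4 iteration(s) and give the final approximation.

f(x) = x² - 2
x₀ = 1.03, x₁ = 2.05

Secant formula: x_{n+1} = x_n - f(x_n)(x_n - x_{n-1})/(f(x_n) - f(x_{n-1}))

Iteration 1:
  f(1.030000) = -0.939100
  f(2.050000) = 2.202500
  x_2 = 2.050000 - 2.202500×(2.050000 - 1.030000)/(2.202500 - (-0.939100))
       = 1.334903
Iteration 2:
  f(2.050000) = 2.202500
  f(1.334903) = -0.218035
  x_3 = 1.334903 - (-0.218035)×(1.334903 - 2.050000)/(-0.218035 - 2.202500)
       = 1.399317
Iteration 3:
  f(1.334903) = -0.218035
  f(1.399317) = -0.041913
  x_4 = 1.399317 - (-0.041913)×(1.399317 - 1.334903)/(-0.041913 - (-0.218035))
       = 1.414646
Iteration 4:
  f(1.399317) = -0.041913
  f(1.414646) = 0.001222
  x_5 = 1.414646 - 0.001222×(1.414646 - 1.399317)/(0.001222 - (-0.041913))
       = 1.414211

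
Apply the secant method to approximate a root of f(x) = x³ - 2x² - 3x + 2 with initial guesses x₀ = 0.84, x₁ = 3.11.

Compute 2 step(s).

f(x) = x³ - 2x² - 3x + 2
x₀ = 0.84, x₁ = 3.11

Secant formula: x_{n+1} = x_n - f(x_n)(x_n - x_{n-1})/(f(x_n) - f(x_{n-1}))

Iteration 1:
  f(0.840000) = -1.338496
  f(3.110000) = 3.406031
  x_2 = 3.110000 - 3.406031×(3.110000 - 0.840000)/(3.406031 - (-1.338496))
       = 1.480398
Iteration 2:
  f(3.110000) = 3.406031
  f(1.480398) = -3.579943
  x_3 = 1.480398 - (-3.579943)×(1.480398 - 3.110000)/(-3.579943 - 3.406031)
       = 2.315483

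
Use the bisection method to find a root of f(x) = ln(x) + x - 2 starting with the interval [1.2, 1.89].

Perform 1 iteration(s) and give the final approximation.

f(x) = ln(x) + x - 2
Initial interval: [1.2, 1.89]

Iteration 1:
  c_1 = (1.200000 + 1.890000)/2 = 1.545000
  f(c_1) = f(1.545000) = -0.019976
  f(a) × f(c) ≥ 0, new interval: [1.545000, 1.890000]

After 1 iteration(s), the approximation is c_1 = 1.545000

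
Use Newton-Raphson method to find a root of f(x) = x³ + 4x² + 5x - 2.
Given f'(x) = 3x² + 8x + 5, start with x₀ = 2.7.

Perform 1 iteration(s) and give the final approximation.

f(x) = x³ + 4x² + 5x - 2
f'(x) = 3x² + 8x + 5
x₀ = 2.7

Newton-Raphson formula: x_{n+1} = x_n - f(x_n)/f'(x_n)

Iteration 1:
  f(2.700000) = 60.343000
  f'(2.700000) = 48.470000
  x_1 = 2.700000 - 60.343000/48.470000 = 1.455044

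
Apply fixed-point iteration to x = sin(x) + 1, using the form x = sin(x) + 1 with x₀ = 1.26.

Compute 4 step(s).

Equation: x = sin(x) + 1
Fixed-point form: x = sin(x) + 1
x₀ = 1.26

x_1 = g(1.260000) = 1.952090
x_2 = g(1.952090) = 1.928184
x_3 = g(1.928184) = 1.936814
x_4 = g(1.936814) = 1.933760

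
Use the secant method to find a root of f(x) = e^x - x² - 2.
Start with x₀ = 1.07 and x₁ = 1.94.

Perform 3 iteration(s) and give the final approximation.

f(x) = e^x - x² - 2
x₀ = 1.07, x₁ = 1.94

Secant formula: x_{n+1} = x_n - f(x_n)(x_n - x_{n-1})/(f(x_n) - f(x_{n-1}))

Iteration 1:
  f(1.070000) = -0.229521
  f(1.940000) = 1.195151
  x_2 = 1.940000 - 1.195151×(1.940000 - 1.070000)/(1.195151 - (-0.229521))
       = 1.210161
Iteration 2:
  f(1.940000) = 1.195151
  f(1.210161) = -0.110465
  x_3 = 1.210161 - (-0.110465)×(1.210161 - 1.940000)/(-0.110465 - 1.195151)
       = 1.271911
Iteration 3:
  f(1.210161) = -0.110465
  f(1.271911) = -0.050094
  x_4 = 1.271911 - (-0.050094)×(1.271911 - 1.210161)/(-0.050094 - (-0.110465))
       = 1.323149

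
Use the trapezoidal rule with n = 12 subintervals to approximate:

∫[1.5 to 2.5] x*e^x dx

f(x) = x*e^x
a = 1.5, b = 2.5, n = 12
h = (b - a)/n = 0.083333

Trapezoidal rule: (h/2)[f(x₀) + 2f(x₁) + 2f(x₂) + ... + f(xₙ)]

x_0 = 1.5000, f(x_0) = 6.722534, coefficient = 1
x_1 = 1.5833, f(x_1) = 7.712679, coefficient = 2
x_2 = 1.6667, f(x_2) = 8.824150, coefficient = 2
x_3 = 1.7500, f(x_3) = 10.070555, coefficient = 2
x_4 = 1.8333, f(x_4) = 11.466952, coefficient = 2
x_5 = 1.9167, f(x_5) = 13.029998, coefficient = 2
x_6 = 2.0000, f(x_6) = 14.778112, coefficient = 2
x_7 = 2.0833, f(x_7) = 16.731656, coefficient = 2
x_8 = 2.1667, f(x_8) = 18.913133, coefficient = 2
x_9 = 2.2500, f(x_9) = 21.347406, coefficient = 2
x_10 = 2.3333, f(x_10) = 24.061937, coefficient = 2
x_11 = 2.4167, f(x_11) = 27.087053, coefficient = 2
x_12 = 2.5000, f(x_12) = 30.456235, coefficient = 1

I ≈ (0.083333/2) × 385.226029 = 16.051085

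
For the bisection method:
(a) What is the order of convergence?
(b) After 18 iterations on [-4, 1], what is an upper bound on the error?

(a) Bisection has linear (order 1) convergence; the error is halved each step.

(b) Error bound = (b-a)/2^n = (1 - (-4))/2^{18}
    = 5/2^{18}

(a) 1 (linear); (b) error ≤ 1.91e-05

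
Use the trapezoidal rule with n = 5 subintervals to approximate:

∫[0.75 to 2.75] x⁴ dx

f(x) = x⁴
a = 0.75, b = 2.75, n = 5
h = (b - a)/n = 0.400000

Trapezoidal rule: (h/2)[f(x₀) + 2f(x₁) + 2f(x₂) + ... + f(xₙ)]

x_0 = 0.7500, f(x_0) = 0.316406, coefficient = 1
x_1 = 1.1500, f(x_1) = 1.749006, coefficient = 2
x_2 = 1.5500, f(x_2) = 5.772006, coefficient = 2
x_3 = 1.9500, f(x_3) = 14.459006, coefficient = 2
x_4 = 2.3500, f(x_4) = 30.498006, coefficient = 2
x_5 = 2.7500, f(x_5) = 57.191406, coefficient = 1

I ≈ (0.400000/2) × 162.463863 = 32.492773
Exact value: 31.407813
Error: 1.084960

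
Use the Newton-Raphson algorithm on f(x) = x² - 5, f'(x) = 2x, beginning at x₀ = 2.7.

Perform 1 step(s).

f(x) = x² - 5
f'(x) = 2x
x₀ = 2.7

Newton-Raphson formula: x_{n+1} = x_n - f(x_n)/f'(x_n)

Iteration 1:
  f(2.700000) = 2.290000
  f'(2.700000) = 5.400000
  x_1 = 2.700000 - 2.290000/5.400000 = 2.275926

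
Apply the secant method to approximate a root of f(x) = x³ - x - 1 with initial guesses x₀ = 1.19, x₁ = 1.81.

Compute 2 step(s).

f(x) = x³ - x - 1
x₀ = 1.19, x₁ = 1.81

Secant formula: x_{n+1} = x_n - f(x_n)(x_n - x_{n-1})/(f(x_n) - f(x_{n-1}))

Iteration 1:
  f(1.190000) = -0.504841
  f(1.810000) = 3.119741
  x_2 = 1.810000 - 3.119741×(1.810000 - 1.190000)/(3.119741 - (-0.504841))
       = 1.276355
Iteration 2:
  f(1.810000) = 3.119741
  f(1.276355) = -0.197067
  x_3 = 1.276355 - (-0.197067)×(1.276355 - 1.810000)/(-0.197067 - 3.119741)
       = 1.308062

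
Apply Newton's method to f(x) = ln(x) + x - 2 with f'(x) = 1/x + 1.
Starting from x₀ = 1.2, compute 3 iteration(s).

f(x) = ln(x) + x - 2
f'(x) = 1/x + 1
x₀ = 1.2

Newton-Raphson formula: x_{n+1} = x_n - f(x_n)/f'(x_n)

Iteration 1:
  f(1.200000) = -0.617678
  f'(1.200000) = 1.833333
  x_1 = 1.200000 - (-0.617678)/1.833333 = 1.536916
Iteration 2:
  f(1.536916) = -0.033307
  f'(1.536916) = 1.650654
  x_2 = 1.536916 - (-0.033307)/1.650654 = 1.557094
Iteration 3:
  f(1.557094) = -0.000085
  f'(1.557094) = 1.642222
  x_3 = 1.557094 - (-0.000085)/1.642222 = 1.557146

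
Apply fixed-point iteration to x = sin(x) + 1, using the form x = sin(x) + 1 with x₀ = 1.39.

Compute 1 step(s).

Equation: x = sin(x) + 1
Fixed-point form: x = sin(x) + 1
x₀ = 1.39

x_1 = g(1.390000) = 1.983701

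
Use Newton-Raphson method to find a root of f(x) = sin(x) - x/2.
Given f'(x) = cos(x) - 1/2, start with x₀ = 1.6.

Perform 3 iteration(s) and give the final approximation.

f(x) = sin(x) - x/2
f'(x) = cos(x) - 1/2
x₀ = 1.6

Newton-Raphson formula: x_{n+1} = x_n - f(x_n)/f'(x_n)

Iteration 1:
  f(1.600000) = 0.199574
  f'(1.600000) = -0.529200
  x_1 = 1.600000 - 0.199574/(-0.529200) = 1.977124
Iteration 2:
  f(1.977124) = -0.069983
  f'(1.977124) = -0.895238
  x_2 = 1.977124 - (-0.069983)/(-0.895238) = 1.898951
Iteration 3:
  f(1.898951) = -0.002837
  f'(1.898951) = -0.822297
  x_3 = 1.898951 - (-0.002837)/(-0.822297) = 1.895501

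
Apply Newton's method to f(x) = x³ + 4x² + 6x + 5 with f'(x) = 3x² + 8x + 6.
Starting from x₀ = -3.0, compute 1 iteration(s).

f(x) = x³ + 4x² + 6x + 5
f'(x) = 3x² + 8x + 6
x₀ = -3.0

Newton-Raphson formula: x_{n+1} = x_n - f(x_n)/f'(x_n)

Iteration 1:
  f(-3.000000) = -4.000000
  f'(-3.000000) = 9.000000
  x_1 = -3.000000 - (-4.000000)/9.000000 = -2.555556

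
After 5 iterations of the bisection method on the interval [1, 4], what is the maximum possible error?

Bisection error bound: |error| ≤ (b-a)/2^n
|error| ≤ (4 - 1)/2^5 = 3/2^5
|error| ≤ 0.0937500000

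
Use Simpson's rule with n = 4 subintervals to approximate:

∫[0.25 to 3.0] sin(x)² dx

f(x) = sin(x)²
a = 0.25, b = 3.0, n = 4
h = (b - a)/n = 0.687500

Simpson's rule: (h/3)[f(x₀) + 4f(x₁) + 2f(x₂) + ... + f(xₙ)]

x_0 = 0.2500, f(x_0) = 0.061209, coefficient = 1
x_1 = 0.9375, f(x_1) = 0.649767, coefficient = 4
x_2 = 1.6250, f(x_2) = 0.997065, coefficient = 2
x_3 = 2.3125, f(x_3) = 0.543639, coefficient = 4
x_4 = 3.0000, f(x_4) = 0.019915, coefficient = 1

I ≈ (0.687500/3) × 6.848876 = 1.569534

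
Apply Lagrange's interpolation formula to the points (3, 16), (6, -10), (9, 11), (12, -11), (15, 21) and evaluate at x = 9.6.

Lagrange interpolation formula:
P(x) = Σ yᵢ × Lᵢ(x)
where Lᵢ(x) = Π_{j≠i} (x - xⱼ)/(xᵢ - xⱼ)

L_0(9.6) = (9.6 - 6)/(3 - 6) × (9.6 - 9)/(3 - 9) × (9.6 - 12)/(3 - 12) × (9.6 - 15)/(3 - 15) = 0.014400
L_1(9.6) = (9.6 - 3)/(6 - 3) × (9.6 - 9)/(6 - 9) × (9.6 - 12)/(6 - 12) × (9.6 - 15)/(6 - 15) = -0.105600
L_2(9.6) = (9.6 - 3)/(9 - 3) × (9.6 - 6)/(9 - 6) × (9.6 - 12)/(9 - 12) × (9.6 - 15)/(9 - 15) = 0.950400
L_3(9.6) = (9.6 - 3)/(12 - 3) × (9.6 - 6)/(12 - 6) × (9.6 - 9)/(12 - 9) × (9.6 - 15)/(12 - 15) = 0.158400
L_4(9.6) = (9.6 - 3)/(15 - 3) × (9.6 - 6)/(15 - 6) × (9.6 - 9)/(15 - 9) × (9.6 - 12)/(15 - 12) = -0.017600

P(9.6) = 16×L_0(9.6) + (-10)×L_1(9.6) + 11×L_2(9.6) + (-11)×L_3(9.6) + 21×L_4(9.6)
P(9.6) = 9.628800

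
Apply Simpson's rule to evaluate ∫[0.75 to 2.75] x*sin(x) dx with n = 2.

f(x) = x*sin(x)
a = 0.75, b = 2.75, n = 2
h = (b - a)/n = 1.000000

Simpson's rule: (h/3)[f(x₀) + 4f(x₁) + 2f(x₂) + ... + f(xₙ)]

x_0 = 0.7500, f(x_0) = 0.511229, coefficient = 1
x_1 = 1.7500, f(x_1) = 1.721975, coefficient = 4
x_2 = 2.7500, f(x_2) = 1.049568, coefficient = 1

I ≈ (1.000000/3) × 8.448698 = 2.816233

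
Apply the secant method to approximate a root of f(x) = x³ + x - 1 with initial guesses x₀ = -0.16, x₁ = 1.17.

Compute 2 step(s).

f(x) = x³ + x - 1
x₀ = -0.16, x₁ = 1.17

Secant formula: x_{n+1} = x_n - f(x_n)(x_n - x_{n-1})/(f(x_n) - f(x_{n-1}))

Iteration 1:
  f(-0.160000) = -1.164096
  f(1.170000) = 1.771613
  x_2 = 1.170000 - 1.771613×(1.170000 - (-0.160000))/(1.771613 - (-1.164096))
       = 0.367385
Iteration 2:
  f(1.170000) = 1.771613
  f(0.367385) = -0.583029
  x_3 = 0.367385 - (-0.583029)×(0.367385 - 1.170000)/(-0.583029 - 1.771613)
       = 0.566119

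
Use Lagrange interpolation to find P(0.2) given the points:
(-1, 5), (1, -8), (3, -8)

Lagrange interpolation formula:
P(x) = Σ yᵢ × Lᵢ(x)
where Lᵢ(x) = Π_{j≠i} (x - xⱼ)/(xᵢ - xⱼ)

L_0(0.2) = (0.2 - 1)/(-1 - 1) × (0.2 - 3)/(-1 - 3) = 0.280000
L_1(0.2) = (0.2 - (-1))/(1 - (-1)) × (0.2 - 3)/(1 - 3) = 0.840000
L_2(0.2) = (0.2 - (-1))/(3 - (-1)) × (0.2 - 1)/(3 - 1) = -0.120000

P(0.2) = 5×L_0(0.2) + (-8)×L_1(0.2) + (-8)×L_2(0.2)
P(0.2) = -4.360000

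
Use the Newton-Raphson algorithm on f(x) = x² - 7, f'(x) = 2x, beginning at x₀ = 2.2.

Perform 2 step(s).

f(x) = x² - 7
f'(x) = 2x
x₀ = 2.2

Newton-Raphson formula: x_{n+1} = x_n - f(x_n)/f'(x_n)

Iteration 1:
  f(2.200000) = -2.160000
  f'(2.200000) = 4.400000
  x_1 = 2.200000 - (-2.160000)/4.400000 = 2.690909
Iteration 2:
  f(2.690909) = 0.240992
  f'(2.690909) = 5.381818
  x_2 = 2.690909 - 0.240992/5.381818 = 2.646130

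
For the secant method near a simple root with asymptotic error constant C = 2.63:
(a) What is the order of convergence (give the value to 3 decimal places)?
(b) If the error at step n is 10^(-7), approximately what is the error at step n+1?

(a) Secant method has superlinear convergence with order φ = (1+√5)/2 ≈ 1.618.
    This means |e_{n+1}| ≈ C|e_n|^1.618.

(b) With |e_n| = 10^(-7) and C = 2.63:
    |e_{n+1}| ≈ 2.63 × (10^(-7))^1.618 = 2.63 × 10^(-11.33)

(a) ≈ 1.618 (golden ratio); (b) |e_{n+1}| ≈ 1.241e-11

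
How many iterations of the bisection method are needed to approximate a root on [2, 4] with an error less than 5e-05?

We need (b-a)/2^n ≤ 5e-05
(4 - 2)/2^n ≤ 5e-05
2/2^n ≤ 5e-05
2^n ≥ 40000
n ≥ log₂(40000) = 15.29
n ≥ 16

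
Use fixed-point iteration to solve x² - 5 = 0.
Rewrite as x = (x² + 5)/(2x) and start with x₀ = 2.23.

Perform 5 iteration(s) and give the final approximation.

Equation: x² - 5 = 0
Fixed-point form: x = (x² + 5)/(2x)
x₀ = 2.23

x_1 = g(2.230000) = 2.236076
x_2 = g(2.236076) = 2.236068
x_3 = g(2.236068) = 2.236068
x_4 = g(2.236068) = 2.236068
x_5 = g(2.236068) = 2.236068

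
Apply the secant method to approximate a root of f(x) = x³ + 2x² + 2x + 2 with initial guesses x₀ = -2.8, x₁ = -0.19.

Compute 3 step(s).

f(x) = x³ + 2x² + 2x + 2
x₀ = -2.8, x₁ = -0.19

Secant formula: x_{n+1} = x_n - f(x_n)(x_n - x_{n-1})/(f(x_n) - f(x_{n-1}))

Iteration 1:
  f(-2.800000) = -9.872000
  f(-0.190000) = 1.685341
  x_2 = -0.190000 - 1.685341×(-0.190000 - (-2.800000))/(1.685341 - (-9.872000))
       = -0.570601
Iteration 2:
  f(-0.190000) = 1.685341
  f(-0.570601) = 1.324189
  x_3 = -0.570601 - 1.324189×(-0.570601 - (-0.190000))/(1.324189 - 1.685341)
       = -1.966104
Iteration 3:
  f(-0.570601) = 1.324189
  f(-1.966104) = -1.801184
  x_4 = -1.966104 - (-1.801184)×(-1.966104 - (-0.570601))/(-1.801184 - 1.324189)
       = -1.161862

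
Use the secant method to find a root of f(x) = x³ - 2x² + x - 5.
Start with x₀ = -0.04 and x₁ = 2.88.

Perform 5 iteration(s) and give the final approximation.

f(x) = x³ - 2x² + x - 5
x₀ = -0.04, x₁ = 2.88

Secant formula: x_{n+1} = x_n - f(x_n)(x_n - x_{n-1})/(f(x_n) - f(x_{n-1}))

Iteration 1:
  f(-0.040000) = -5.043264
  f(2.880000) = 5.179072
  x_2 = 2.880000 - 5.179072×(2.880000 - (-0.040000))/(5.179072 - (-5.043264))
       = 1.400603
Iteration 2:
  f(2.880000) = 5.179072
  f(1.400603) = -4.775227
  x_3 = 1.400603 - (-4.775227)×(1.400603 - 2.880000)/(-4.775227 - 5.179072)
       = 2.110292
Iteration 3:
  f(1.400603) = -4.775227
  f(2.110292) = -2.398540
  x_4 = 2.110292 - (-2.398540)×(2.110292 - 1.400603)/(-2.398540 - (-4.775227))
       = 2.826507
Iteration 4:
  f(2.110292) = -2.398540
  f(2.826507) = 4.429582
  x_5 = 2.826507 - 4.429582×(2.826507 - 2.110292)/(4.429582 - (-2.398540))
       = 2.361879
Iteration 5:
  f(2.826507) = 4.429582
  f(2.361879) = -0.619385
  x_6 = 2.361879 - (-0.619385)×(2.361879 - 2.826507)/(-0.619385 - 4.429582)
       = 2.418878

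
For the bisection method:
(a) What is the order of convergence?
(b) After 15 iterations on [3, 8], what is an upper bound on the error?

(a) Bisection has linear (order 1) convergence; the error is halved each step.

(b) Error bound = (b-a)/2^n = (8 - 3)/2^{15}
    = 5/2^{15}

(a) 1 (linear); (b) error ≤ 1.53e-04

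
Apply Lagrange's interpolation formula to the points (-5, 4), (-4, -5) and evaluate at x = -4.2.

Lagrange interpolation formula:
P(x) = Σ yᵢ × Lᵢ(x)
where Lᵢ(x) = Π_{j≠i} (x - xⱼ)/(xᵢ - xⱼ)

L_0(-4.2) = (-4.2 - (-4))/(-5 - (-4)) = 0.200000
L_1(-4.2) = (-4.2 - (-5))/(-4 - (-5)) = 0.800000

P(-4.2) = 4×L_0(-4.2) + (-5)×L_1(-4.2)
P(-4.2) = -3.200000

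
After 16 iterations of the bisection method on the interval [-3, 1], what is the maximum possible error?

Bisection error bound: |error| ≤ (b-a)/2^n
|error| ≤ (1 - (-3))/2^16 = 4/2^16
|error| ≤ 0.0000610352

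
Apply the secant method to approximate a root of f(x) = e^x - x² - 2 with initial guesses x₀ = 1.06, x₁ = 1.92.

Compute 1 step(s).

f(x) = e^x - x² - 2
x₀ = 1.06, x₁ = 1.92

Secant formula: x_{n+1} = x_n - f(x_n)(x_n - x_{n-1})/(f(x_n) - f(x_{n-1}))

Iteration 1:
  f(1.060000) = -0.237229
  f(1.920000) = 1.134558
  x_2 = 1.920000 - 1.134558×(1.920000 - 1.060000)/(1.134558 - (-0.237229))
       = 1.208723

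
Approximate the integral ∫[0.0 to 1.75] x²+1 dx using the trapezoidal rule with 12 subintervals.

f(x) = x²+1
a = 0.0, b = 1.75, n = 12
h = (b - a)/n = 0.145833

Trapezoidal rule: (h/2)[f(x₀) + 2f(x₁) + 2f(x₂) + ... + f(xₙ)]

x_0 = 0.0000, f(x_0) = 1.000000, coefficient = 1
x_1 = 0.1458, f(x_1) = 1.021267, coefficient = 2
x_2 = 0.2917, f(x_2) = 1.085069, coefficient = 2
x_3 = 0.4375, f(x_3) = 1.191406, coefficient = 2
x_4 = 0.5833, f(x_4) = 1.340278, coefficient = 2
x_5 = 0.7292, f(x_5) = 1.531684, coefficient = 2
x_6 = 0.8750, f(x_6) = 1.765625, coefficient = 2
x_7 = 1.0208, f(x_7) = 2.042101, coefficient = 2
x_8 = 1.1667, f(x_8) = 2.361111, coefficient = 2
x_9 = 1.3125, f(x_9) = 2.722656, coefficient = 2
x_10 = 1.4583, f(x_10) = 3.126736, coefficient = 2
x_11 = 1.6042, f(x_11) = 3.573351, coefficient = 2
x_12 = 1.7500, f(x_12) = 4.062500, coefficient = 1

I ≈ (0.145833/2) × 48.585069 = 3.542661
Exact value: 3.536458
Error: 0.006203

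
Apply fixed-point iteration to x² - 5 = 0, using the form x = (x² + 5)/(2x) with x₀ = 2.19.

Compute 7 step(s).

Equation: x² - 5 = 0
Fixed-point form: x = (x² + 5)/(2x)
x₀ = 2.19

x_1 = g(2.190000) = 2.236553
x_2 = g(2.236553) = 2.236068
x_3 = g(2.236068) = 2.236068
x_4 = g(2.236068) = 2.236068
x_5 = g(2.236068) = 2.236068
x_6 = g(2.236068) = 2.236068
x_7 = g(2.236068) = 2.236068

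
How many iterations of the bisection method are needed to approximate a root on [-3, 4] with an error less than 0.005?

We need (b-a)/2^n ≤ 0.005
(4 - (-3))/2^n ≤ 0.005
7/2^n ≤ 0.005
2^n ≥ 1400
n ≥ log₂(1400) = 10.45
n ≥ 11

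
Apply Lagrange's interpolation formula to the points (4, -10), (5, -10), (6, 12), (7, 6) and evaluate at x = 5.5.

Lagrange interpolation formula:
P(x) = Σ yᵢ × Lᵢ(x)
where Lᵢ(x) = Π_{j≠i} (x - xⱼ)/(xᵢ - xⱼ)

L_0(5.5) = (5.5 - 5)/(4 - 5) × (5.5 - 6)/(4 - 6) × (5.5 - 7)/(4 - 7) = -0.062500
L_1(5.5) = (5.5 - 4)/(5 - 4) × (5.5 - 6)/(5 - 6) × (5.5 - 7)/(5 - 7) = 0.562500
L_2(5.5) = (5.5 - 4)/(6 - 4) × (5.5 - 5)/(6 - 5) × (5.5 - 7)/(6 - 7) = 0.562500
L_3(5.5) = (5.5 - 4)/(7 - 4) × (5.5 - 5)/(7 - 5) × (5.5 - 6)/(7 - 6) = -0.062500

P(5.5) = (-10)×L_0(5.5) + (-10)×L_1(5.5) + 12×L_2(5.5) + 6×L_3(5.5)
P(5.5) = 1.375000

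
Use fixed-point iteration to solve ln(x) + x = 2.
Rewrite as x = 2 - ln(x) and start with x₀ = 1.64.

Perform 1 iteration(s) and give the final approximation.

Equation: ln(x) + x = 2
Fixed-point form: x = 2 - ln(x)
x₀ = 1.64

x_1 = g(1.640000) = 1.505304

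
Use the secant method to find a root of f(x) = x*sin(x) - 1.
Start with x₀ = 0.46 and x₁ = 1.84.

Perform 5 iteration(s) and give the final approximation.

f(x) = x*sin(x) - 1
x₀ = 0.46, x₁ = 1.84

Secant formula: x_{n+1} = x_n - f(x_n)(x_n - x_{n-1})/(f(x_n) - f(x_{n-1}))

Iteration 1:
  f(0.460000) = -0.795784
  f(1.840000) = 0.773729
  x_2 = 1.840000 - 0.773729×(1.840000 - 0.460000)/(0.773729 - (-0.795784))
       = 1.159696
Iteration 2:
  f(1.840000) = 0.773729
  f(1.159696) = 0.063072
  x_3 = 1.159696 - 0.063072×(1.159696 - 1.840000)/(0.063072 - 0.773729)
       = 1.099318
Iteration 3:
  f(1.159696) = 0.063072
  f(1.099318) = -0.020620
  x_4 = 1.099318 - (-0.020620)×(1.099318 - 1.159696)/(-0.020620 - 0.063072)
       = 1.114194
Iteration 4:
  f(1.099318) = -0.020620
  f(1.114194) = 0.000051
  x_5 = 1.114194 - 0.000051×(1.114194 - 1.099318)/(0.000051 - (-0.020620))
       = 1.114157
Iteration 5:
  f(1.114194) = 0.000051
  f(1.114157) = 0.000000
  x_6 = 1.114157 - 0.000000×(1.114157 - 1.114194)/(0.000000 - 0.000051)
       = 1.114157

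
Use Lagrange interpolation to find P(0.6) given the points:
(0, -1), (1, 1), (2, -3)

Lagrange interpolation formula:
P(x) = Σ yᵢ × Lᵢ(x)
where Lᵢ(x) = Π_{j≠i} (x - xⱼ)/(xᵢ - xⱼ)

L_0(0.6) = (0.6 - 1)/(0 - 1) × (0.6 - 2)/(0 - 2) = 0.280000
L_1(0.6) = (0.6 - 0)/(1 - 0) × (0.6 - 2)/(1 - 2) = 0.840000
L_2(0.6) = (0.6 - 0)/(2 - 0) × (0.6 - 1)/(2 - 1) = -0.120000

P(0.6) = (-1)×L_0(0.6) + 1×L_1(0.6) + (-3)×L_2(0.6)
P(0.6) = 0.920000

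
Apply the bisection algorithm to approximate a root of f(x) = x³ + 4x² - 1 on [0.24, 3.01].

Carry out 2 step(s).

f(x) = x³ + 4x² - 1
Initial interval: [0.24, 3.01]

Iteration 1:
  c_1 = (0.240000 + 3.010000)/2 = 1.625000
  f(c_1) = f(1.625000) = 13.853516
  f(a) × f(c) < 0, new interval: [0.240000, 1.625000]
Iteration 2:
  c_2 = (0.240000 + 1.625000)/2 = 0.932500
  f(c_2) = f(0.932500) = 3.289086
  f(a) × f(c) < 0, new interval: [0.240000, 0.932500]

After 2 iteration(s), the approximation is c_2 = 0.932500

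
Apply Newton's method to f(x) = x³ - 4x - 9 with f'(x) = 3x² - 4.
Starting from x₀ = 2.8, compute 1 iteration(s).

f(x) = x³ - 4x - 9
f'(x) = 3x² - 4
x₀ = 2.8

Newton-Raphson formula: x_{n+1} = x_n - f(x_n)/f'(x_n)

Iteration 1:
  f(2.800000) = 1.752000
  f'(2.800000) = 19.520000
  x_1 = 2.800000 - 1.752000/19.520000 = 2.710246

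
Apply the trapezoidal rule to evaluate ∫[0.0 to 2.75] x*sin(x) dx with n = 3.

f(x) = x*sin(x)
a = 0.0, b = 2.75, n = 3
h = (b - a)/n = 0.916667

Trapezoidal rule: (h/2)[f(x₀) + 2f(x₁) + 2f(x₂) + ... + f(xₙ)]

x_0 = 0.0000, f(x_0) = 0.000000, coefficient = 1
x_1 = 0.9167, f(x_1) = 0.727446, coefficient = 2
x_2 = 1.8333, f(x_2) = 1.770514, coefficient = 2
x_3 = 2.7500, f(x_3) = 1.049568, coefficient = 1

I ≈ (0.916667/2) × 6.045487 = 2.770848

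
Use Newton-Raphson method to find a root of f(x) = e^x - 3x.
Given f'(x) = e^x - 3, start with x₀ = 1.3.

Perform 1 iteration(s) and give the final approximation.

f(x) = e^x - 3x
f'(x) = e^x - 3
x₀ = 1.3

Newton-Raphson formula: x_{n+1} = x_n - f(x_n)/f'(x_n)

Iteration 1:
  f(1.300000) = -0.230703
  f'(1.300000) = 0.669297
  x_1 = 1.300000 - (-0.230703)/0.669297 = 1.644695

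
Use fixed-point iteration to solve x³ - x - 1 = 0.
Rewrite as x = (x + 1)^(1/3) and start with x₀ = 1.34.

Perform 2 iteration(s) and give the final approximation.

Equation: x³ - x - 1 = 0
Fixed-point form: x = (x + 1)^(1/3)
x₀ = 1.34

x_1 = g(1.340000) = 1.327614
x_2 = g(1.327614) = 1.325268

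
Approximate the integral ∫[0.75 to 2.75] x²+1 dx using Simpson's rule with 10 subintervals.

f(x) = x²+1
a = 0.75, b = 2.75, n = 10
h = (b - a)/n = 0.200000

Simpson's rule: (h/3)[f(x₀) + 4f(x₁) + 2f(x₂) + ... + f(xₙ)]

x_0 = 0.7500, f(x_0) = 1.562500, coefficient = 1
x_1 = 0.9500, f(x_1) = 1.902500, coefficient = 4
x_2 = 1.1500, f(x_2) = 2.322500, coefficient = 2
x_3 = 1.3500, f(x_3) = 2.822500, coefficient = 4
x_4 = 1.5500, f(x_4) = 3.402500, coefficient = 2
x_5 = 1.7500, f(x_5) = 4.062500, coefficient = 4
x_6 = 1.9500, f(x_6) = 4.802500, coefficient = 2
x_7 = 2.1500, f(x_7) = 5.622500, coefficient = 4
x_8 = 2.3500, f(x_8) = 6.522500, coefficient = 2
x_9 = 2.5500, f(x_9) = 7.502500, coefficient = 4
x_10 = 2.7500, f(x_10) = 8.562500, coefficient = 1

I ≈ (0.200000/3) × 131.875000 = 8.791667
Exact value: 8.791667
Error: 0.000000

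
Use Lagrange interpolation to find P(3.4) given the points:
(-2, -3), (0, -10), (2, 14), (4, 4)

Lagrange interpolation formula:
P(x) = Σ yᵢ × Lᵢ(x)
where Lᵢ(x) = Π_{j≠i} (x - xⱼ)/(xᵢ - xⱼ)

L_0(3.4) = (3.4 - 0)/(-2 - 0) × (3.4 - 2)/(-2 - 2) × (3.4 - 4)/(-2 - 4) = 0.059500
L_1(3.4) = (3.4 - (-2))/(0 - (-2)) × (3.4 - 2)/(0 - 2) × (3.4 - 4)/(0 - 4) = -0.283500
L_2(3.4) = (3.4 - (-2))/(2 - (-2)) × (3.4 - 0)/(2 - 0) × (3.4 - 4)/(2 - 4) = 0.688500
L_3(3.4) = (3.4 - (-2))/(4 - (-2)) × (3.4 - 0)/(4 - 0) × (3.4 - 2)/(4 - 2) = 0.535500

P(3.4) = (-3)×L_0(3.4) + (-10)×L_1(3.4) + 14×L_2(3.4) + 4×L_3(3.4)
P(3.4) = 14.437500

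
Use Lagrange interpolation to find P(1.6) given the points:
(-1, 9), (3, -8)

Lagrange interpolation formula:
P(x) = Σ yᵢ × Lᵢ(x)
where Lᵢ(x) = Π_{j≠i} (x - xⱼ)/(xᵢ - xⱼ)

L_0(1.6) = (1.6 - 3)/(-1 - 3) = 0.350000
L_1(1.6) = (1.6 - (-1))/(3 - (-1)) = 0.650000

P(1.6) = 9×L_0(1.6) + (-8)×L_1(1.6)
P(1.6) = -2.050000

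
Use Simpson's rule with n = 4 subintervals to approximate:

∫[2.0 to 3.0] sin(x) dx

f(x) = sin(x)
a = 2.0, b = 3.0, n = 4
h = (b - a)/n = 0.250000

Simpson's rule: (h/3)[f(x₀) + 4f(x₁) + 2f(x₂) + ... + f(xₙ)]

x_0 = 2.0000, f(x_0) = 0.909297, coefficient = 1
x_1 = 2.2500, f(x_1) = 0.778073, coefficient = 4
x_2 = 2.5000, f(x_2) = 0.598472, coefficient = 2
x_3 = 2.7500, f(x_3) = 0.381661, coefficient = 4
x_4 = 3.0000, f(x_4) = 0.141120, coefficient = 1

I ≈ (0.250000/3) × 6.886298 = 0.573858
Exact value: 0.573846
Error: 0.000013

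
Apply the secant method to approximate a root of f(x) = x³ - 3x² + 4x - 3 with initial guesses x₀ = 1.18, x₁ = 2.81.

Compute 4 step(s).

f(x) = x³ - 3x² + 4x - 3
x₀ = 1.18, x₁ = 2.81

Secant formula: x_{n+1} = x_n - f(x_n)(x_n - x_{n-1})/(f(x_n) - f(x_{n-1}))

Iteration 1:
  f(1.180000) = -0.814168
  f(2.810000) = 6.739741
  x_2 = 2.810000 - 6.739741×(2.810000 - 1.180000)/(6.739741 - (-0.814168))
       = 1.355683
Iteration 2:
  f(2.810000) = 6.739741
  f(1.355683) = -0.599319
  x_3 = 1.355683 - (-0.599319)×(1.355683 - 2.810000)/(-0.599319 - 6.739741)
       = 1.474445
Iteration 3:
  f(1.355683) = -0.599319
  f(1.474445) = -0.418759
  x_4 = 1.474445 - (-0.418759)×(1.474445 - 1.355683)/(-0.418759 - (-0.599319))
       = 1.749879
Iteration 4:
  f(1.474445) = -0.418759
  f(1.749879) = 0.171549
  x_5 = 1.749879 - 0.171549×(1.749879 - 1.474445)/(0.171549 - (-0.418759))
       = 1.669835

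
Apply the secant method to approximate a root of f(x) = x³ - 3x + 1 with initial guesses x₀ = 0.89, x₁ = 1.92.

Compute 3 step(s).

f(x) = x³ - 3x + 1
x₀ = 0.89, x₁ = 1.92

Secant formula: x_{n+1} = x_n - f(x_n)(x_n - x_{n-1})/(f(x_n) - f(x_{n-1}))

Iteration 1:
  f(0.890000) = -0.965031
  f(1.920000) = 2.317888
  x_2 = 1.920000 - 2.317888×(1.920000 - 0.890000)/(2.317888 - (-0.965031))
       = 1.192774
Iteration 2:
  f(1.920000) = 2.317888
  f(1.192774) = -0.881351
  x_3 = 1.192774 - (-0.881351)×(1.192774 - 1.920000)/(-0.881351 - 2.317888)
       = 1.393116
Iteration 3:
  f(1.192774) = -0.881351
  f(1.393116) = -0.475628
  x_4 = 1.393116 - (-0.475628)×(1.393116 - 1.192774)/(-0.475628 - (-0.881351))
       = 1.627976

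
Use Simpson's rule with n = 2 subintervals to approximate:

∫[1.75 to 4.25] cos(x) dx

f(x) = cos(x)
a = 1.75, b = 4.25, n = 2
h = (b - a)/n = 1.250000

Simpson's rule: (h/3)[f(x₀) + 4f(x₁) + 2f(x₂) + ... + f(xₙ)]

x_0 = 1.7500, f(x_0) = -0.178246, coefficient = 1
x_1 = 3.0000, f(x_1) = -0.989992, coefficient = 4
x_2 = 4.2500, f(x_2) = -0.446087, coefficient = 1

I ≈ (1.250000/3) × -4.584304 = -1.910126
Exact value: -1.878975
Error: 0.031151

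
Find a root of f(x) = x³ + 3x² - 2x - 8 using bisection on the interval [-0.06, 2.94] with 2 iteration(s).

f(x) = x³ + 3x² - 2x - 8
Initial interval: [-0.06, 2.94]

Iteration 1:
  c_1 = (-0.060000 + 2.940000)/2 = 1.440000
  f(c_1) = f(1.440000) = -1.673216
  f(a) × f(c) ≥ 0, new interval: [1.440000, 2.940000]
Iteration 2:
  c_2 = (1.440000 + 2.940000)/2 = 2.190000
  f(c_2) = f(2.190000) = 12.511759
  f(a) × f(c) < 0, new interval: [1.440000, 2.190000]

After 2 iteration(s), the approximation is c_2 = 2.190000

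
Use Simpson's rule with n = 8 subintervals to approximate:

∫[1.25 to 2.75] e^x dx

f(x) = e^x
a = 1.25, b = 2.75, n = 8
h = (b - a)/n = 0.187500

Simpson's rule: (h/3)[f(x₀) + 4f(x₁) + 2f(x₂) + ... + f(xₙ)]

x_0 = 1.2500, f(x_0) = 3.490343, coefficient = 1
x_1 = 1.4375, f(x_1) = 4.210157, coefficient = 4
x_2 = 1.6250, f(x_2) = 5.078419, coefficient = 2
x_3 = 1.8125, f(x_3) = 6.125743, coefficient = 4
x_4 = 2.0000, f(x_4) = 7.389056, coefficient = 2
x_5 = 2.1875, f(x_5) = 8.912903, coefficient = 4
x_6 = 2.3750, f(x_6) = 10.751013, coefficient = 2
x_7 = 2.5625, f(x_7) = 12.968197, coefficient = 4
x_8 = 2.7500, f(x_8) = 15.642632, coefficient = 1

I ≈ (0.187500/3) × 194.437952 = 12.152372
Exact value: 12.152289
Error: 0.000083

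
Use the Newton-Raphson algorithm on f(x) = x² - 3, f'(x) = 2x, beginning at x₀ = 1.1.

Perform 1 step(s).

f(x) = x² - 3
f'(x) = 2x
x₀ = 1.1

Newton-Raphson formula: x_{n+1} = x_n - f(x_n)/f'(x_n)

Iteration 1:
  f(1.100000) = -1.790000
  f'(1.100000) = 2.200000
  x_1 = 1.100000 - (-1.790000)/2.200000 = 1.913636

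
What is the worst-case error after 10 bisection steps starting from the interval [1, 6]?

Bisection error bound: |error| ≤ (b-a)/2^n
|error| ≤ (6 - 1)/2^10 = 5/2^10
|error| ≤ 0.0048828125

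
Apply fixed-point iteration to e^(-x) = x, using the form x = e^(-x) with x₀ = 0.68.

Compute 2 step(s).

Equation: e^(-x) = x
Fixed-point form: x = e^(-x)
x₀ = 0.68

x_1 = g(0.680000) = 0.506617
x_2 = g(0.506617) = 0.602531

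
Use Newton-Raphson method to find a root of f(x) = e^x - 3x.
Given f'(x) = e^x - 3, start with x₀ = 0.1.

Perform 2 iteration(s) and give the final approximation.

f(x) = e^x - 3x
f'(x) = e^x - 3
x₀ = 0.1

Newton-Raphson formula: x_{n+1} = x_n - f(x_n)/f'(x_n)

Iteration 1:
  f(0.100000) = 0.805171
  f'(0.100000) = -1.894829
  x_1 = 0.100000 - 0.805171/(-1.894829) = 0.524931
Iteration 2:
  f(0.524931) = 0.115550
  f'(0.524931) = -1.309658
  x_2 = 0.524931 - 0.115550/(-1.309658) = 0.613160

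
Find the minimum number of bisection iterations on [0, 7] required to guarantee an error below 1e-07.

We need (b-a)/2^n ≤ 1e-07
(7 - 0)/2^n ≤ 1e-07
7/2^n ≤ 1e-07
2^n ≥ 70000000
n ≥ log₂(70000000) = 26.06
n ≥ 27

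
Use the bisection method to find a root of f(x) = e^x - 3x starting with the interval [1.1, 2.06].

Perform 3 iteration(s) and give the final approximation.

f(x) = e^x - 3x
Initial interval: [1.1, 2.06]

Iteration 1:
  c_1 = (1.100000 + 2.060000)/2 = 1.580000
  f(c_1) = f(1.580000) = 0.114956
  f(a) × f(c) < 0, new interval: [1.100000, 1.580000]
Iteration 2:
  c_2 = (1.100000 + 1.580000)/2 = 1.340000
  f(c_2) = f(1.340000) = -0.200956
  f(a) × f(c) ≥ 0, new interval: [1.340000, 1.580000]
Iteration 3:
  c_3 = (1.340000 + 1.580000)/2 = 1.460000
  f(c_3) = f(1.460000) = -0.074040
  f(a) × f(c) ≥ 0, new interval: [1.460000, 1.580000]

After 3 iteration(s), the approximation is c_3 = 1.460000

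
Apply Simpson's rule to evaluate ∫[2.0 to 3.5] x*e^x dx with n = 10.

f(x) = x*e^x
a = 2.0, b = 3.5, n = 10
h = (b - a)/n = 0.150000

Simpson's rule: (h/3)[f(x₀) + 4f(x₁) + 2f(x₂) + ... + f(xₙ)]

x_0 = 2.0000, f(x_0) = 14.778112, coefficient = 1
x_1 = 2.1500, f(x_1) = 18.457446, coefficient = 4
x_2 = 2.3000, f(x_2) = 22.940620, coefficient = 2
x_3 = 2.4500, f(x_3) = 28.391449, coefficient = 4
x_4 = 2.6000, f(x_4) = 35.005719, coefficient = 2
x_5 = 2.7500, f(x_5) = 43.017238, coefficient = 4
x_6 = 2.9000, f(x_6) = 52.705022, coefficient = 2
x_7 = 3.0500, f(x_7) = 64.401800, coefficient = 4
x_8 = 3.2000, f(x_8) = 78.504097, coefficient = 2
x_9 = 3.3500, f(x_9) = 95.484158, coefficient = 4
x_10 = 3.5000, f(x_10) = 115.904082, coefficient = 1

I ≈ (0.150000/3) × 1508.001471 = 75.400074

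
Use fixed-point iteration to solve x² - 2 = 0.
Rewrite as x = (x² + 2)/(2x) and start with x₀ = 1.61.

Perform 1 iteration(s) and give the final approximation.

Equation: x² - 2 = 0
Fixed-point form: x = (x² + 2)/(2x)
x₀ = 1.61

x_1 = g(1.610000) = 1.426118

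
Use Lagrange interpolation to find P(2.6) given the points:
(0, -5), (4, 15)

Lagrange interpolation formula:
P(x) = Σ yᵢ × Lᵢ(x)
where Lᵢ(x) = Π_{j≠i} (x - xⱼ)/(xᵢ - xⱼ)

L_0(2.6) = (2.6 - 4)/(0 - 4) = 0.350000
L_1(2.6) = (2.6 - 0)/(4 - 0) = 0.650000

P(2.6) = (-5)×L_0(2.6) + 15×L_1(2.6)
P(2.6) = 8.000000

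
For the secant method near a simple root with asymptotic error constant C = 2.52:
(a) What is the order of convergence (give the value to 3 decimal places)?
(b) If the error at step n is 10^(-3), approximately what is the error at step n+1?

(a) Secant method has superlinear convergence with order φ = (1+√5)/2 ≈ 1.618.
    This means |e_{n+1}| ≈ C|e_n|^1.618.

(b) With |e_n| = 10^(-3) and C = 2.52:
    |e_{n+1}| ≈ 2.52 × (10^(-3))^1.618 = 2.52 × 10^(-4.85)

(a) ≈ 1.618 (golden ratio); (b) |e_{n+1}| ≈ 3.526e-05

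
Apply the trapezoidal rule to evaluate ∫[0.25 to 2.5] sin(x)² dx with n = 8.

f(x) = sin(x)²
a = 0.25, b = 2.5, n = 8
h = (b - a)/n = 0.281250

Trapezoidal rule: (h/2)[f(x₀) + 2f(x₁) + 2f(x₂) + ... + f(xₙ)]

x_0 = 0.2500, f(x_0) = 0.061209, coefficient = 1
x_1 = 0.5312, f(x_1) = 0.256655, coefficient = 2
x_2 = 0.8125, f(x_2) = 0.527089, coefficient = 2
x_3 = 1.0938, f(x_3) = 0.789175, coefficient = 2
x_4 = 1.3750, f(x_4) = 0.962151, coefficient = 2
x_5 = 1.6562, f(x_5) = 0.992715, coefficient = 2
x_6 = 1.9375, f(x_6) = 0.871449, coefficient = 2
x_7 = 2.2188, f(x_7) = 0.635720, coefficient = 2
x_8 = 2.5000, f(x_8) = 0.358169, coefficient = 1

I ≈ (0.281250/2) × 10.489285 = 1.475056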